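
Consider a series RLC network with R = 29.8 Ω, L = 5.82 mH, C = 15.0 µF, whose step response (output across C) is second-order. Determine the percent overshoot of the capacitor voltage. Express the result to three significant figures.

For a series RLC circuit (capacitor voltage as output), ω_n = 1/√(LC) = 1/√(5.82 mH · 15.0 µF) = 3380 rad/s.
ζ = (R/2)·√(C/L) = (29.8/2)·√(15.0 µF/5.82 mH) = 0.756.
%OS = 100 e^{−πζ/√(1−ζ²)} with ζ = 0.756 gives 2.64%.

%OS ≈ 2.64%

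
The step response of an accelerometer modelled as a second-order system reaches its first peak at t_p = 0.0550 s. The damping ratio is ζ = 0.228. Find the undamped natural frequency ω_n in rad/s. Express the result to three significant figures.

Peak time t_p = π/ω_d, so ω_d = π/t_p = π/0.0550 = 57.1 rad/s.
ω_n = ω_d/√(1−ζ²) = 57.1/√0.948 = 58.7 rad/s.

ω_n ≈ 58.7 rad/s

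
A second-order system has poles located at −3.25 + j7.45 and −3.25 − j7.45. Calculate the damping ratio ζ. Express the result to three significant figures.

ζ ≈ 0.400

|pole| = ω_n = √(3.25² + 7.45²) = 8.13 rad/s; ζ = cos θ = σ/ω_n = 0.400.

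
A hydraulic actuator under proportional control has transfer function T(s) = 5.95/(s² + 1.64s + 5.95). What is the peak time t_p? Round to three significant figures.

t_p ≈ 1.37 s

Matching coefficients with s² + 2ζω_n s + ω_n² gives ω_n² = 5.95 ⇒ ω_n = 2.44 rad/s, and ζ = 1.64/(2ω_n) = 0.336.
ω_d = ω_n√(1−ζ²) = 2.30 rad/s. Then t_p = π/ω_d = 1.37 s.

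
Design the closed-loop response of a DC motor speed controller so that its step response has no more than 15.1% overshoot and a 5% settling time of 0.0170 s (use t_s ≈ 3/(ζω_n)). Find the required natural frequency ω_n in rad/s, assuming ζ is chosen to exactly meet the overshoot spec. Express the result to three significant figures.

ω_n ≈ 342 rad/s

Inverting the overshoot relation: ζ = |ln 0.151|/√(π² + ln²0.151) = 0.516.
Then ω_n = 3/(ζ t_s) = 3/(0.516 × 0.0170) = 342 rad/s.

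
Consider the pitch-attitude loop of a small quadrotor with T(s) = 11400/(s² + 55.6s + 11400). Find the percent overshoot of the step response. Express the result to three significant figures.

Matching coefficients with s² + 2ζω_n s + ω_n² gives ω_n² = 11400 ⇒ ω_n = 107 rad/s, and ζ = 55.6/(2ω_n) = 0.260.
%OS = 100 e^{−πζ/√(1−ζ²)} with ζ = 0.260 gives 42.9%.

%OS ≈ 42.9%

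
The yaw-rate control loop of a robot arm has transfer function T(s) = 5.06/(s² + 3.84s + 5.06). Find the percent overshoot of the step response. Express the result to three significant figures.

Matching coefficients with s² + 2ζω_n s + ω_n² gives ω_n² = 5.06 ⇒ ω_n = 2.25 rad/s, and ζ = 3.84/(2ω_n) = 0.854.
Overshoot: exp(−π·0.854/√(1−0.854²)) = 0.00582, i.e. 0.582%.

%OS ≈ 0.582%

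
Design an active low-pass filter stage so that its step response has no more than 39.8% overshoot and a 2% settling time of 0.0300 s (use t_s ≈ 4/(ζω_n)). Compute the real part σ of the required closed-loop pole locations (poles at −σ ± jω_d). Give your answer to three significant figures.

The settling-time spec alone fixes σ = ζω_n = 4/t_s = 4/0.0300 = 133.
(Overshoot then fixes ζ = 0.281 and hence ω_d = σ·√(1−ζ²)/ζ = 455 rad/s.)

σ ≈ 133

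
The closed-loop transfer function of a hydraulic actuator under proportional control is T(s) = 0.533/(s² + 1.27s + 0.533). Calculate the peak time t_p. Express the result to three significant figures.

ω_n = √0.533 = 0.730 rad/s; ζ = 1.27/(2·0.730) = 0.870.
ω_d = 0.730·√(1 − 0.870²) = 0.360 rad/s. Then t_p = π/ω_d = 8.72 s.

t_p ≈ 8.72 s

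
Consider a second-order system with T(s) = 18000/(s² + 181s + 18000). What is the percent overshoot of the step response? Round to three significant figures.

%OS ≈ 5.67%

Comparing the denominator to s² + 2ζω_n s + ω_n²: ω_n = √18000 = 134 rad/s, and 2ζω_n = 181 so ζ = 181/(2·134) = 0.675.
%OS = 100·exp(−πζ/√(1−ζ²)) = 5.67%.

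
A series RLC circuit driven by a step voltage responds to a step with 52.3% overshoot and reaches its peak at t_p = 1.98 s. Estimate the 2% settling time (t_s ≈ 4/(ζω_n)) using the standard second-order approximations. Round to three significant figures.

The overshoot fixes ζ = −ln(OS)/√(π²+ln²(OS)) = 0.202.
t_p = π/ω_d ⇒ ω_d = 1.59 rad/s; then ω_n = ω_d/√(1−ζ²) = 1.62 rad/s.
t_s ≈ 4/(ζω_n) = 4/(0.202·1.62) = 12.2 s.

t_s ≈ 12.2 s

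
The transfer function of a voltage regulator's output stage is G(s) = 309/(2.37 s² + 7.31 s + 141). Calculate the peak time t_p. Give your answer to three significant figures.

t_p ≈ 0.416 s

Dividing through by 2.37: denominator becomes s² + 3.084 s + 59.49.
So ω_n = √59.49 = 7.71 rad/s and ζ = 3.084/(2·7.71) = 0.200.
The damped frequency ω_d = ω_n√(1−ζ²) = 7.56 rad/s. t_p = π/ω_d = 0.416 s.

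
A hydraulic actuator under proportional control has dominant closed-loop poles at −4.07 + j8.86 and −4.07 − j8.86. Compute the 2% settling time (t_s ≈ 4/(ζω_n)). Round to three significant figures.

For poles at −σ ± jω_d, ζω_n = σ = 4.07, so t_s ≈ 4/σ = 0.983 s.

t_s ≈ 0.983 s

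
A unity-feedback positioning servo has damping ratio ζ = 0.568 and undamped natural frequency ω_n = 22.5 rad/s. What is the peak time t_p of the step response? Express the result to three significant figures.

The damped frequency is ω_d = ω_n√(1−ζ²) = 22.5·√(1−0.323) = 18.5 rad/s.
Peak time t_p = π/ω_d = π/18.5 = 0.170 s.

t_p ≈ 0.170 s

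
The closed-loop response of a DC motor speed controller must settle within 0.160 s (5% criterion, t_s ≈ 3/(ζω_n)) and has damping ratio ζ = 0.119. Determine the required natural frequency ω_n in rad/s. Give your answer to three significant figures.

Rearranging t_s ≈ 3/(ζω_n) gives ω_n = 3/(ζ·t_s) = 3/(0.119 × 0.160) = 158 rad/s.

ω_n ≈ 158 rad/s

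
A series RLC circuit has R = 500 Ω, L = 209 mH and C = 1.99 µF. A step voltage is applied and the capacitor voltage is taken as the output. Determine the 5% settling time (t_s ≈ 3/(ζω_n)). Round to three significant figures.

t_s ≈ 0.00251 s

For a series RLC circuit (capacitor voltage as output), ω_n = 1/√(LC) = 1/√(209 mH · 1.99 µF) = 1550 rad/s.
ζ = (R/2)·√(C/L) = (500/2)·√(1.99 µF/209 mH) = 0.771.
t_s ≈ 3/(ζω_n) = 0.00251 s.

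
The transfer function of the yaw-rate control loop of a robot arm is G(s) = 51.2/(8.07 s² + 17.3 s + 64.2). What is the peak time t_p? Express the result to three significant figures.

Dividing through by 8.07: denominator becomes s² + 2.144 s + 7.955.
So ω_n = √7.955 = 2.82 rad/s and ζ = 2.144/(2·2.82) = 0.380.
The damped frequency ω_d = ω_n√(1−ζ²) = 2.61 rad/s. t_p = π/ω_d = 1.20 s.

t_p ≈ 1.20 s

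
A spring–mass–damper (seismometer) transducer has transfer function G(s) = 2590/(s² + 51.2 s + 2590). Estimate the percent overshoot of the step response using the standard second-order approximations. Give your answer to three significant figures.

Comparing the denominator to s² + 2ζω_n s + ω_n²: ω_n = √2590 = 50.9 rad/s, and 2ζω_n = 51.2 so ζ = 51.2/(2·50.9) = 0.503.
Overshoot: exp(−π·0.503/√(1−0.503²)) = 0.161, i.e. 16.1%.

%OS ≈ 16.1%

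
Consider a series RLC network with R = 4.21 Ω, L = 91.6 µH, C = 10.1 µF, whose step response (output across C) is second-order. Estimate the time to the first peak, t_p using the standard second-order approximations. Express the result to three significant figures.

For a series RLC circuit (capacitor voltage as output), ω_n = 1/√(LC) = 1/√(91.6 µH · 10.1 µF) = 32900 rad/s.
ζ = (R/2)·√(C/L) = (4.21/2)·√(10.1 µF/91.6 µH) = 0.699.
ω_d = 32900·√(1 − 0.699²) = 23500 rad/s. t_p = π/ω_d = 0.000134 s.

t_p ≈ 0.000134 s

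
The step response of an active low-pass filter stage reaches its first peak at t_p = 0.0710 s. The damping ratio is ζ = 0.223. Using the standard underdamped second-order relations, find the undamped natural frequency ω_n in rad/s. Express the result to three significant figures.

ω_n ≈ 45.4 rad/s

Peak time t_p = π/ω_d, so ω_d = π/t_p = π/0.0710 = 44.2 rad/s.
ω_n = ω_d/√(1−ζ²) = 44.2/√0.950 = 45.4 rad/s.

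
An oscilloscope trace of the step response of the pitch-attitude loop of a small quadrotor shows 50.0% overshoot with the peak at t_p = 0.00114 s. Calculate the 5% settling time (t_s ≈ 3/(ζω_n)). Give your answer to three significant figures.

t_s ≈ 0.00493 s

From the overshoot, ζ = −ln(OS)/√(π²+ln²(OS)) = 0.215.
From t_p = π/ω_d, ω_d = π/0.00114 = 2760 rad/s, so ω_n = ω_d/√(1−ζ²) = 2820 rad/s.
t_s ≈ 3/(ζω_n) = 3/(0.215·2820) = 0.00493 s.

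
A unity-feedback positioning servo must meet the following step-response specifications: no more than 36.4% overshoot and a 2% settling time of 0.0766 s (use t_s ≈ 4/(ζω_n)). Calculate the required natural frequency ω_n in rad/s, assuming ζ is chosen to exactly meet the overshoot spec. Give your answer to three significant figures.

From %OS = 100·exp(−πζ/√(1−ζ²)), invert to get ζ = −ln(OS)/√(π² + ln²(OS)) with OS = 0.364.
−ln 0.364 = 1.011, so ζ = 1.011/√(π² + 1.021) = 0.306.
Then ω_n = 4/(ζ t_s) = 4/(0.306 × 0.0766) = 171 rad/s.

ω_n ≈ 171 rad/s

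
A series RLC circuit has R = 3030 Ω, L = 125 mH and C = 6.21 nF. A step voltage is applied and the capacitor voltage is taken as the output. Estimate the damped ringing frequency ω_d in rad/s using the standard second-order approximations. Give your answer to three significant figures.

For a series RLC circuit (capacitor voltage as output), ω_n = 1/√(LC) = 1/√(125 mH · 6.21 nF) = 35900 rad/s.
ζ = (R/2)·√(C/L) = (3030/2)·√(6.21 nF/125 mH) = 0.338.
ω_d = 35900·√(1 − 0.338²) = 33800 rad/s.

ω_d ≈ 33800 rad/s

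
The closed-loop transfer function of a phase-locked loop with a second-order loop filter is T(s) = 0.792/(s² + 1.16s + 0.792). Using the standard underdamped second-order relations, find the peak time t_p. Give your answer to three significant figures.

Matching coefficients with s² + 2ζω_n s + ω_n² gives ω_n² = 0.792 ⇒ ω_n = 0.890 rad/s, and ζ = 1.16/(2ω_n) = 0.652.
ω_d = ω_n√(1−ζ²) = 0.675 rad/s. Then t_p = π/ω_d = 4.65 s.

t_p ≈ 4.65 s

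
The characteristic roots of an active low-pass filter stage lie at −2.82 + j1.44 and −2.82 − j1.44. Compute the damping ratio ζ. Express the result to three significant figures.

With σ = 2.82, ω_d = 1.44: ω_n = √(σ²+ω_d²) = 3.17 rad/s, ζ = σ/ω_n = 0.891.

ζ ≈ 0.891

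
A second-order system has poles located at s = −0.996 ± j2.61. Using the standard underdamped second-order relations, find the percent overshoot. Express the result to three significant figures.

The poles are at −σ ± jω_d with σ = 0.996 and ω_d = 2.61, so ω_n = √(σ²+ω_d²) = 2.79 rad/s and ζ = σ/ω_n = 0.357.
%OS = 100·exp(−πζ/√(1−ζ²)) = 30.2%.

%OS ≈ 30.2%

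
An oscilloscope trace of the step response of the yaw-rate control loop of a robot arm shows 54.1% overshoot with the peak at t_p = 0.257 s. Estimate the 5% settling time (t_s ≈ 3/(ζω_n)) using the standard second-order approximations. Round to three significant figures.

From the overshoot, ζ = −ln(OS)/√(π²+ln²(OS)) = 0.192.
t_p = π/ω_d ⇒ ω_d = 12.2 rad/s; then ω_n = ω_d/√(1−ζ²) = 12.5 rad/s.
t_s ≈ 3/(ζω_n) = 3/(0.192·12.5) = 1.26 s.

t_s ≈ 1.26 s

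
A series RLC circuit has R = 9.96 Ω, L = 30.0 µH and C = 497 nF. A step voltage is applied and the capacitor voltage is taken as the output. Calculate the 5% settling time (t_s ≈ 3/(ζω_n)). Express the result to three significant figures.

For a series RLC circuit (capacitor voltage as output), ω_n = 1/√(LC) = 1/√(30.0 µH · 497 nF) = 259000 rad/s.
ζ = (R/2)·√(C/L) = (9.96/2)·√(497 nF/30.0 µH) = 0.641.
t_s ≈ 3/(ζω_n) = 0.0000181 s.

t_s ≈ 0.0000181 s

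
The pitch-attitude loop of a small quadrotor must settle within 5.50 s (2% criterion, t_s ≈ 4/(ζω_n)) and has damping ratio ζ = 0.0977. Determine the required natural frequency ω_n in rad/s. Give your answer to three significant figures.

ω_n ≈ 7.44 rad/s

Rearranging t_s ≈ 4/(ζω_n) gives ω_n = 4/(ζ·t_s) = 4/(0.0977 × 5.50) = 7.44 rad/s.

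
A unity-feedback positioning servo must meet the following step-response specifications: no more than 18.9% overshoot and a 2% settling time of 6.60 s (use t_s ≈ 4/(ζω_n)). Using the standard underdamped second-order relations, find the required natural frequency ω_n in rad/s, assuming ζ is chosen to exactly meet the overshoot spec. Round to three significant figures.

ω_n ≈ 1.29 rad/s

From %OS = 100·exp(−πζ/√(1−ζ²)), invert to get ζ = −ln(OS)/√(π² + ln²(OS)) with OS = 0.189.
−ln 0.189 = 1.666, so ζ = 1.666/√(π² + 2.776) = 0.469.
From t_s ≈ 4/(ζω_n): ω_n = 4/(ζ·t_s) = 4/(0.469·6.60) = 1.29 rad/s.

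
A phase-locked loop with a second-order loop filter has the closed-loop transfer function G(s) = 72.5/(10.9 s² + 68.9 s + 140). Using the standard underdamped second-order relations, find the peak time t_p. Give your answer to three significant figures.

Dividing through by 10.9: denominator becomes s² + 6.321 s + 12.84.
So ω_n = √12.84 = 3.58 rad/s and ζ = 6.321/(2·3.58) = 0.882.
The damped frequency ω_d = ω_n√(1−ζ²) = 1.69 rad/s. t_p = π/ω_d = 1.86 s.

t_p ≈ 1.86 s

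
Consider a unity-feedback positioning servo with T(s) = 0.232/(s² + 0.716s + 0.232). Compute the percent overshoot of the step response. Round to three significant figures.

ω_n = √0.232 = 0.482 rad/s; ζ = 0.716/(2·0.482) = 0.743.
Overshoot: exp(−π·0.743/√(1−0.743²)) = 0.0305, i.e. 3.05%.

%OS ≈ 3.05%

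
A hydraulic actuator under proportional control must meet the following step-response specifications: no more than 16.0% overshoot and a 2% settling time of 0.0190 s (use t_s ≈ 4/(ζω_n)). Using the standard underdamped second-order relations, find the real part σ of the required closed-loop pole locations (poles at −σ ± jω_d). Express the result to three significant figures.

σ ≈ 211

The settling-time spec alone fixes σ = ζω_n = 4/t_s = 4/0.0190 = 211.
(Overshoot then fixes ζ = 0.504 and hence ω_d = σ·√(1−ζ²)/ζ = 361 rad/s.)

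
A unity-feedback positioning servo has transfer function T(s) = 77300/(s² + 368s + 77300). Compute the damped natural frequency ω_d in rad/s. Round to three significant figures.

ω_d ≈ 208 rad/s

ω_n = √77300 = 278 rad/s; ζ = 368/(2·278) = 0.662.
ω_d = ω_n√(1−ζ²) = 208 rad/s.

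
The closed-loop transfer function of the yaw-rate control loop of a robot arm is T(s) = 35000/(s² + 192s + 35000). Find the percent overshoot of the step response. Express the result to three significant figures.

%OS ≈ 15.3%

Comparing the denominator to s² + 2ζω_n s + ω_n²: ω_n = √35000 = 187 rad/s, and 2ζω_n = 192 so ζ = 192/(2·187) = 0.513.
%OS = 100·exp(−πζ/√(1−ζ²)) = 15.3%.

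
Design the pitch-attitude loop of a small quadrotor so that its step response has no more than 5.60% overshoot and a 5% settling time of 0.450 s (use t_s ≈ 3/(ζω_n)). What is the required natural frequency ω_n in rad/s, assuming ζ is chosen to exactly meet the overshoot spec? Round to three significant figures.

ζ = −ln(OS)/√(π² + (ln OS)²). With OS = 0.0560, ln OS = −2.882 and ζ = 2.882/4.264 = 0.676.
Then ω_n = 3/(ζ t_s) = 3/(0.676 × 0.450) = 9.86 rad/s.

ω_n ≈ 9.86 rad/s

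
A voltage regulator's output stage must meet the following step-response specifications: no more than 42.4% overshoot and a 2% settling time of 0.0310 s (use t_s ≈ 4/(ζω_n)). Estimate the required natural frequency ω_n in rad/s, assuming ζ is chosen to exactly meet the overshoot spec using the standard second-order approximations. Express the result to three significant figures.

ω_n ≈ 490 rad/s

Inverting the overshoot relation: ζ = |ln 0.424|/√(π² + ln²0.424) = 0.263.
From t_s ≈ 4/(ζω_n): ω_n = 4/(ζ·t_s) = 4/(0.263·0.0310) = 490 rad/s.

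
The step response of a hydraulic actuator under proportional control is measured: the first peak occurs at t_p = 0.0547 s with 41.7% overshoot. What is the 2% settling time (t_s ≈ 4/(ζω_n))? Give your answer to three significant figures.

t_s ≈ 0.250 s

The overshoot fixes ζ = −ln(OS)/√(π²+ln²(OS)) = 0.268.
From t_p = π/ω_d, ω_d = π/0.0547 = 57.4 rad/s, so ω_n = ω_d/√(1−ζ²) = 59.6 rad/s.
t_s ≈ 4/(ζω_n) = 4/(0.268·59.6) = 0.250 s.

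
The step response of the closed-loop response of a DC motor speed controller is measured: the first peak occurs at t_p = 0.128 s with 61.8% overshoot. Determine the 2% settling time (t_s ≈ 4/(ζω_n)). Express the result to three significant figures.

t_s ≈ 1.06 s

The overshoot fixes ζ = −ln(OS)/√(π²+ln²(OS)) = 0.151.
From t_p = π/ω_d, ω_d = π/0.128 = 24.5 rad/s, so ω_n = ω_d/√(1−ζ²) = 24.8 rad/s.
t_s ≈ 4/(ζω_n) = 4/(0.151·24.8) = 1.06 s.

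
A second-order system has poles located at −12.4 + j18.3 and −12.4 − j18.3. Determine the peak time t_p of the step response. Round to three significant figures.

t_p = π/ω_d with ω_d = 18.3 (the imaginary part), so t_p = 0.172 s.

t_p ≈ 0.172 s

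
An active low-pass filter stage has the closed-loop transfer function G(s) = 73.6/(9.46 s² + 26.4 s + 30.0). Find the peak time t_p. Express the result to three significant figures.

Dividing through by 9.46: denominator becomes s² + 2.791 s + 3.171.
So ω_n = √3.171 = 1.78 rad/s and ζ = 2.791/(2·1.78) = 0.784.
ω_d = 1.78·√(1 − 0.784²) = 1.11 rad/s. t_p = π/ω_d = 2.84 s.

t_p ≈ 2.84 s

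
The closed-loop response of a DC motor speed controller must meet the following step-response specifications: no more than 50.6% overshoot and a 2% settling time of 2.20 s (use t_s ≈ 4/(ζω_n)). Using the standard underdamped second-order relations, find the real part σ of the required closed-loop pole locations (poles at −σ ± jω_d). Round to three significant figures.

σ ≈ 1.82

The settling-time spec alone fixes σ = ζω_n = 4/t_s = 4/2.20 = 1.82.
(Overshoot then fixes ζ = 0.212 and hence ω_d = σ·√(1−ζ²)/ζ = 8.38 rad/s.)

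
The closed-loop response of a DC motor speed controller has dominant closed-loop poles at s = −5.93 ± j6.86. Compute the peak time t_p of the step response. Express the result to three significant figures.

t_p = π/ω_d with ω_d = 6.86 (the imaginary part), so t_p = 0.458 s.

t_p ≈ 0.458 s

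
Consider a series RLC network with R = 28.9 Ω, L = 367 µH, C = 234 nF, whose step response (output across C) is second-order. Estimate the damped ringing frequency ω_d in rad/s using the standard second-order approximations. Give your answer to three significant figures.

ω_d ≈ 100000 rad/s

For a series RLC circuit (capacitor voltage as output), ω_n = 1/√(LC) = 1/√(367 µH · 234 nF) = 108000 rad/s.
ζ = (R/2)·√(C/L) = (28.9/2)·√(234 nF/367 µH) = 0.365.
ω_d = ω_n√(1−ζ²) = 100000 rad/s.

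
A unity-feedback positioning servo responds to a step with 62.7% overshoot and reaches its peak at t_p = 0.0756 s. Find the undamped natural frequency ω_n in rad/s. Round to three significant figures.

ω_n ≈ 42.0 rad/s

The overshoot fixes ζ = −ln(OS)/√(π²+ln²(OS)) = 0.147.
t_p = π/ω_d ⇒ ω_d = 41.6 rad/s; then ω_n = ω_d/√(1−ζ²) = 42.0 rad/s.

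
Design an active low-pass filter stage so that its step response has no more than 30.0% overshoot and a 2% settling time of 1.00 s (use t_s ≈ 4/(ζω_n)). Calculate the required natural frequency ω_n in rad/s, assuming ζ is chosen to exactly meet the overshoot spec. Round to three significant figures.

Inverting the overshoot relation: ζ = |ln 0.300|/√(π² + ln²0.300) = 0.358.
Then ω_n = 4/(ζ t_s) = 4/(0.358 × 1.00) = 11.2 rad/s.

ω_n ≈ 11.2 rad/s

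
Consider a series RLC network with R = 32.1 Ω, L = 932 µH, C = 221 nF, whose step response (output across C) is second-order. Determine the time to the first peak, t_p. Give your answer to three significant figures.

t_p ≈ 0.0000465 s

For a series RLC circuit (capacitor voltage as output), ω_n = 1/√(LC) = 1/√(932 µH · 221 nF) = 69700 rad/s.
ζ = (R/2)·√(C/L) = (32.1/2)·√(221 nF/932 µH) = 0.247.
The damped frequency ω_d = ω_n√(1−ζ²) = 67500 rad/s. t_p = π/ω_d = 0.0000465 s.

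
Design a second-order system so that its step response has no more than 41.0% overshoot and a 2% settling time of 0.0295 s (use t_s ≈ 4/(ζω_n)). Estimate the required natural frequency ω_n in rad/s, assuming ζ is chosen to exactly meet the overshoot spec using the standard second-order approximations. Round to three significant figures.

Inverting the overshoot relation: ζ = |ln 0.410|/√(π² + ln²0.410) = 0.273.
Then ω_n = 4/(ζ t_s) = 4/(0.273 × 0.0295) = 497 rad/s.

ω_n ≈ 497 rad/s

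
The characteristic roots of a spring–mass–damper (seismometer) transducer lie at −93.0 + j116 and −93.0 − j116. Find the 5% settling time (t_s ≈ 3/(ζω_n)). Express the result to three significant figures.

t_s ≈ 0.0323 s

For poles at −σ ± jω_d, ζω_n = σ = 93.0, so t_s ≈ 3/σ = 0.0323 s.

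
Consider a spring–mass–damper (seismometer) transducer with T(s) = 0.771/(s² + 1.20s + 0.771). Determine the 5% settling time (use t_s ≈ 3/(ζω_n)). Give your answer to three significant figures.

t_s ≈ 5.00 s

Matching coefficients with s² + 2ζω_n s + ω_n² gives ω_n² = 0.771 ⇒ ω_n = 0.878 rad/s, and ζ = 1.20/(2ω_n) = 0.683.
t_s ≈ 3/(ζω_n) = 3/(0.683·0.878) = 5.00 s.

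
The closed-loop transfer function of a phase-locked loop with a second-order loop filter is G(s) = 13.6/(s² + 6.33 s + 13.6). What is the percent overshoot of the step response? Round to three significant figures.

%OS ≈ 0.523%

Comparing the denominator to s² + 2ζω_n s + ω_n²: ω_n = √13.6 = 3.69 rad/s, and 2ζω_n = 6.33 so ζ = 6.33/(2·3.69) = 0.858.
%OS = 100 e^{−πζ/√(1−ζ²)} with ζ = 0.858 gives 0.523%.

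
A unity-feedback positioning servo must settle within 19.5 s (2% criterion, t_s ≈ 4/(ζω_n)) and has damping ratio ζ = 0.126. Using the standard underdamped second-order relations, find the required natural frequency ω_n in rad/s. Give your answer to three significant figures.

Rearranging t_s ≈ 4/(ζω_n) gives ω_n = 4/(ζ·t_s) = 4/(0.126 × 19.5) = 1.63 rad/s.

ω_n ≈ 1.63 rad/s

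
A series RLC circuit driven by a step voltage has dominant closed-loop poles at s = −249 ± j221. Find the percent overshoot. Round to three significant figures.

The poles are at −σ ± jω_d with σ = 249 and ω_d = 221, so ω_n = √(σ²+ω_d²) = 333 rad/s and ζ = σ/ω_n = 0.748.
Overshoot: exp(−π·0.748/√(1−0.748²)) = 0.0290, i.e. 2.90%.

%OS ≈ 2.90%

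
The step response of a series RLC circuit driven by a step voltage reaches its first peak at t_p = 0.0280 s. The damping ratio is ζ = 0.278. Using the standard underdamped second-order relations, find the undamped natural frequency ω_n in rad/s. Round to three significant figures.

ω_n ≈ 117 rad/s

Peak time t_p = π/ω_d, so ω_d = π/t_p = π/0.0280 = 112 rad/s.
ω_n = ω_d/√(1−ζ²) = 112/√0.923 = 117 rad/s.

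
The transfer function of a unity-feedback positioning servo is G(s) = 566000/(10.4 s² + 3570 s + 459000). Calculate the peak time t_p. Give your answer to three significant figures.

t_p ≈ 0.0259 s

Dividing through by 10.4: denominator becomes s² + 343.3 s + 44130.
So ω_n = √44130 = 210 rad/s and ζ = 343.3/(2·210) = 0.817.
ω_d = ω_n√(1−ζ²) = 121 rad/s. t_p = π/ω_d = 0.0259 s.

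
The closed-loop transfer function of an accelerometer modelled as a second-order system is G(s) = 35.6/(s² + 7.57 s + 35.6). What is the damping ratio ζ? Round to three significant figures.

ζ ≈ 0.634

Matching coefficients with s² + 2ζω_n s + ω_n² gives ω_n² = 35.6 ⇒ ω_n = 5.97 rad/s, and ζ = 7.57/(2ω_n) = 0.634.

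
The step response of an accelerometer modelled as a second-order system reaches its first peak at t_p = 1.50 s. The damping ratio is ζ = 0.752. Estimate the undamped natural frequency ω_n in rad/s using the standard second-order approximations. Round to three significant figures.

ω_n ≈ 3.18 rad/s

Peak time t_p = π/ω_d, so ω_d = π/t_p = π/1.50 = 2.09 rad/s.
ω_n = ω_d/√(1−ζ²) = 2.09/√0.434 = 3.18 rad/s.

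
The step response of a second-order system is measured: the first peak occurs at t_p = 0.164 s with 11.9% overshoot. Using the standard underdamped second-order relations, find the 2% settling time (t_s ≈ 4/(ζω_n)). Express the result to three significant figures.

t_s ≈ 0.308 s

From the overshoot, ζ = −ln(OS)/√(π²+ln²(OS)) = 0.561.
From t_p = π/ω_d, ω_d = π/0.164 = 19.2 rad/s, so ω_n = ω_d/√(1−ζ²) = 23.1 rad/s.
t_s ≈ 4/(ζω_n) = 4/(0.561·23.1) = 0.308 s.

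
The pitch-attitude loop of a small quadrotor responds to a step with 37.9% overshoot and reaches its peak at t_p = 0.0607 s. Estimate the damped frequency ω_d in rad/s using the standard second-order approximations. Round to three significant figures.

ω_d ≈ 51.8 rad/s

t_p = π/ω_d, so ω_d = π/0.0607 = 51.8 rad/s.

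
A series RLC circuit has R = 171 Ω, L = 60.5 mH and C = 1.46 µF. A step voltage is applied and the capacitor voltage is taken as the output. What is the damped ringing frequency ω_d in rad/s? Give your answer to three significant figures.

ω_d ≈ 3050 rad/s

For a series RLC circuit (capacitor voltage as output), ω_n = 1/√(LC) = 1/√(60.5 mH · 1.46 µF) = 3360 rad/s.
ζ = (R/2)·√(C/L) = (171/2)·√(1.46 µF/60.5 mH) = 0.420.
ω_d = ω_n√(1−ζ²) = 3050 rad/s.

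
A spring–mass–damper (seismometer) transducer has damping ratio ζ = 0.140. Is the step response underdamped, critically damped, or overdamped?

underdamped

Since ζ = 0.140 < 1, the system is underdamped.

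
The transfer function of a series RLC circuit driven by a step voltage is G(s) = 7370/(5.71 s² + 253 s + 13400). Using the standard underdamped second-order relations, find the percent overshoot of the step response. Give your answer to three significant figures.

Dividing through by 5.71: denominator becomes s² + 44.31 s + 2347.
So ω_n = √2347 = 48.4 rad/s and ζ = 44.31/(2·48.4) = 0.457.
%OS = 100 e^{−πζ/√(1−ζ²)} with ζ = 0.457 gives 19.9%.

%OS ≈ 19.9%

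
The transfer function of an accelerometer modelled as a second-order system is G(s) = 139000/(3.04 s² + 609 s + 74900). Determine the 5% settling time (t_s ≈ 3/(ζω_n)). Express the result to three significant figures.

Dividing through by 3.04: denominator becomes s² + 200.3 s + 24640.
So ω_n = √24640 = 157 rad/s and ζ = 200.3/(2·157) = 0.638.
t_s ≈ 3/(ζω_n) = 0.0300 s.

t_s ≈ 0.0300 s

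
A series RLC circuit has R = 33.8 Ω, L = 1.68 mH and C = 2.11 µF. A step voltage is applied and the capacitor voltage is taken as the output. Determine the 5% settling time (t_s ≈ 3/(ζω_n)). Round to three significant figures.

t_s ≈ 0.000298 s

For a series RLC circuit (capacitor voltage as output), ω_n = 1/√(LC) = 1/√(1.68 mH · 2.11 µF) = 16800 rad/s.
ζ = (R/2)·√(C/L) = (33.8/2)·√(2.11 µF/1.68 mH) = 0.599.
t_s ≈ 3/(ζω_n) = 0.000298 s.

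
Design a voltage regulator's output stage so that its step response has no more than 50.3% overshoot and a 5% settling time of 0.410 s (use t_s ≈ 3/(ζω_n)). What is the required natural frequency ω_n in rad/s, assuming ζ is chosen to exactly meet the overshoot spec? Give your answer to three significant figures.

ω_n ≈ 34.2 rad/s

Inverting the overshoot relation: ζ = |ln 0.503|/√(π² + ln²0.503) = 0.214.
Then ω_n = 3/(ζ t_s) = 3/(0.214 × 0.410) = 34.2 rad/s.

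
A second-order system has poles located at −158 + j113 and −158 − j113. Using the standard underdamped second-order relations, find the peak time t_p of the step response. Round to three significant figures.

t_p ≈ 0.0278 s

t_p = π/ω_d with ω_d = 113 (the imaginary part), so t_p = 0.0278 s.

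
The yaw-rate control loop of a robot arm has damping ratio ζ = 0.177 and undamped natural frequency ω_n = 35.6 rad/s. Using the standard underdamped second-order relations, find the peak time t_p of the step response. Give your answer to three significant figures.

The damped frequency is ω_d = ω_n√(1−ζ²) = 35.6·√(1−0.0313) = 35.0 rad/s.
Peak time t_p = π/ω_d = π/35.0 = 0.0897 s.

t_p ≈ 0.0897 s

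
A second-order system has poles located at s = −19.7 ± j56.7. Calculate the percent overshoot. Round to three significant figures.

%OS ≈ 33.6%

The poles are at −σ ± jω_d with σ = 19.7 and ω_d = 56.7, so ω_n = √(σ²+ω_d²) = 60.0 rad/s and ζ = σ/ω_n = 0.328.
Overshoot: exp(−π·0.328/√(1−0.328²)) = 0.336, i.e. 33.6%.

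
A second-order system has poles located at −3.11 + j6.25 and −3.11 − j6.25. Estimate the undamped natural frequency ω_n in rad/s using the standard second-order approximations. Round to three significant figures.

The poles are at −σ ± jω_d with σ = 3.11 and ω_d = 6.25, so ω_n = √(σ²+ω_d²) = 6.98 rad/s and ζ = σ/ω_n = 0.445.

ω_n ≈ 6.98 rad/s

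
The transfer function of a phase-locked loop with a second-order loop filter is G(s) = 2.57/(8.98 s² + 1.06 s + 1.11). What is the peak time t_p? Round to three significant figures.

t_p ≈ 9.06 s

Dividing through by 8.98: denominator becomes s² + 0.1180 s + 0.1236.
So ω_n = √0.1236 = 0.352 rad/s and ζ = 0.1180/(2·0.352) = 0.168.
ω_d = ω_n√(1−ζ²) = 0.347 rad/s. t_p = π/ω_d = 9.06 s.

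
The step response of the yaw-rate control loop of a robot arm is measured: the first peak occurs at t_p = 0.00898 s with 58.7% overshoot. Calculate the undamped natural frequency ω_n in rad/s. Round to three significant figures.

ω_n ≈ 355 rad/s

From the overshoot, ζ = −ln(OS)/√(π²+ln²(OS)) = 0.167.
t_p = π/ω_d ⇒ ω_d = 350 rad/s; then ω_n = ω_d/√(1−ζ²) = 355 rad/s.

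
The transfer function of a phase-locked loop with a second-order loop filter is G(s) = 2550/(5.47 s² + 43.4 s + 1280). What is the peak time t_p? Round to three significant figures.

Dividing through by 5.47: denominator becomes s² + 7.934 s + 234.0.
So ω_n = √234.0 = 15.3 rad/s and ζ = 7.934/(2·15.3) = 0.259.
The damped frequency ω_d = ω_n√(1−ζ²) = 14.8 rad/s. t_p = π/ω_d = 0.213 s.

t_p ≈ 0.213 s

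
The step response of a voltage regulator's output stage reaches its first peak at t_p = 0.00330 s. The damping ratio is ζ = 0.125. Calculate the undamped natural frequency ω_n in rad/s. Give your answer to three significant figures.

Peak time t_p = π/ω_d, so ω_d = π/t_p = π/0.00330 = 952 rad/s.
ω_n = ω_d/√(1−ζ²) = 952/√0.984 = 960 rad/s.

ω_n ≈ 960 rad/s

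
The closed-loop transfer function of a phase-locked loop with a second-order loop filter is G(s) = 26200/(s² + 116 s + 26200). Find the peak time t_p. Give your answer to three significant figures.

t_p ≈ 0.0208 s

Comparing the denominator to s² + 2ζω_n s + ω_n²: ω_n = √26200 = 162 rad/s, and 2ζω_n = 116 so ζ = 116/(2·162) = 0.358.
ω_d = ω_n√(1−ζ²) = 151 rad/s. Then t_p = π/ω_d = 0.0208 s.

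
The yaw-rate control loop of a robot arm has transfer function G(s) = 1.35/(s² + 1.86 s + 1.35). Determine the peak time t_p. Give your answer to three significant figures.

Comparing the denominator to s² + 2ζω_n s + ω_n²: ω_n = √1.35 = 1.16 rad/s, and 2ζω_n = 1.86 so ζ = 1.86/(2·1.16) = 0.800.
ω_d = 1.16·√(1 − 0.800²) = 0.696 rad/s. Then t_p = π/ω_d = 4.51 s.

t_p ≈ 4.51 s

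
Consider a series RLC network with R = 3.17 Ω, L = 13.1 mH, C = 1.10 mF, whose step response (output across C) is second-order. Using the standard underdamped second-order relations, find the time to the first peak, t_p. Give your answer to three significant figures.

t_p ≈ 0.0134 s

For a series RLC circuit (capacitor voltage as output), ω_n = 1/√(LC) = 1/√(13.1 mH · 1.10 mF) = 263 rad/s.
ζ = (R/2)·√(C/L) = (3.17/2)·√(1.10 mF/13.1 mH) = 0.459.
ω_d = 263·√(1 − 0.459²) = 234 rad/s. t_p = π/ω_d = 0.0134 s.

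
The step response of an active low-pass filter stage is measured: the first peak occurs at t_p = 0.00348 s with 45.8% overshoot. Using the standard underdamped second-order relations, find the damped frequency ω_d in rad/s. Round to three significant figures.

t_p = π/ω_d, so ω_d = π/0.00348 = 903 rad/s.

ω_d ≈ 903 rad/s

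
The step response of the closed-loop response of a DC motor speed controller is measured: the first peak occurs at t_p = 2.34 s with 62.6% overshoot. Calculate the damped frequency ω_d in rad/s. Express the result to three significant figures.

t_p = π/ω_d, so ω_d = π/2.34 = 1.34 rad/s.

ω_d ≈ 1.34 rad/s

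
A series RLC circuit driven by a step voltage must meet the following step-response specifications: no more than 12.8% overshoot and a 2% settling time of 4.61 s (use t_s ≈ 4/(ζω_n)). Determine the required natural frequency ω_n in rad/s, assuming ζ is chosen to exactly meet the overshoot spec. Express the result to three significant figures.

ω_n ≈ 1.58 rad/s

Inverting the overshoot relation: ζ = |ln 0.128|/√(π² + ln²0.128) = 0.548.
From t_s ≈ 4/(ζω_n): ω_n = 4/(ζ·t_s) = 4/(0.548·4.61) = 1.58 rad/s.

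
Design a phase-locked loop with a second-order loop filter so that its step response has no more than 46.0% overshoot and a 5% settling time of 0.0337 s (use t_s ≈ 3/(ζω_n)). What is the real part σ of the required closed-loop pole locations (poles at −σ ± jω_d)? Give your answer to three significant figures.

The settling-time spec alone fixes σ = ζω_n = 3/t_s = 3/0.0337 = 89.0.
(Overshoot then fixes ζ = 0.240 and hence ω_d = σ·√(1−ζ²)/ζ = 360 rad/s.)

σ ≈ 89.0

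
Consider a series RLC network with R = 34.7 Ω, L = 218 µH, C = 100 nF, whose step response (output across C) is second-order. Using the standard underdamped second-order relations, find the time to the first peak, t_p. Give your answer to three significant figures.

For a series RLC circuit (capacitor voltage as output), ω_n = 1/√(LC) = 1/√(218 µH · 100 nF) = 214000 rad/s.
ζ = (R/2)·√(C/L) = (34.7/2)·√(100 nF/218 µH) = 0.372.
ω_d = ω_n√(1−ζ²) = 199000 rad/s. t_p = π/ω_d = 0.0000158 s.

t_p ≈ 0.0000158 s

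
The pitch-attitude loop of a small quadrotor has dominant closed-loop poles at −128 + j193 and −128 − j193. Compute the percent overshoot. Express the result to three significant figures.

With σ = 128, ω_d = 193: ω_n = √(σ²+ω_d²) = 232 rad/s, ζ = σ/ω_n = 0.553.
%OS = 100·exp(−πζ/√(1−ζ²)) = 12.4%.

%OS ≈ 12.4%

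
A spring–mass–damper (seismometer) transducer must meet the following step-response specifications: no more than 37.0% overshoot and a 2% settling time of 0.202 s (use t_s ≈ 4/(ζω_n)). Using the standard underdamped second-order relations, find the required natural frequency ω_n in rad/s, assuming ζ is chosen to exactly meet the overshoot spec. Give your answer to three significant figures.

ω_n ≈ 65.6 rad/s

From %OS = 100·exp(−πζ/√(1−ζ²)), invert to get ζ = −ln(OS)/√(π² + ln²(OS)) with OS = 0.370.
−ln 0.370 = 0.9943, so ζ = 0.9943/√(π² + 0.9885) = 0.302.
Then ω_n = 4/(ζ t_s) = 4/(0.302 × 0.202) = 65.6 rad/s.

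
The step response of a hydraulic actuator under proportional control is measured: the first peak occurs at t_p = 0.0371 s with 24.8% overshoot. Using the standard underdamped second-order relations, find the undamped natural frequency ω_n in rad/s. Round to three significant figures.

The overshoot fixes ζ = −ln(OS)/√(π²+ln²(OS)) = 0.406.
From t_p = π/ω_d, ω_d = π/0.0371 = 84.7 rad/s, so ω_n = ω_d/√(1−ζ²) = 92.6 rad/s.

ω_n ≈ 92.6 rad/s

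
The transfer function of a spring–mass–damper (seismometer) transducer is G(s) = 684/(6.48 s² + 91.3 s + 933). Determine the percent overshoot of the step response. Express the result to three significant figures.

Dividing through by 6.48: denominator becomes s² + 14.09 s + 144.0.
So ω_n = √144.0 = 12.0 rad/s and ζ = 14.09/(2·12.0) = 0.587.
%OS = 100 e^{−πζ/√(1−ζ²)} with ζ = 0.587 gives 10.2%.

%OS ≈ 10.2%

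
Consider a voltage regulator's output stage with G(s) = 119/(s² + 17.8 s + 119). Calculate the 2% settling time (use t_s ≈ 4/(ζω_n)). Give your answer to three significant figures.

ω_n = √119 = 10.9 rad/s; ζ = 17.8/(2·10.9) = 0.816.
t_s ≈ 4/(ζω_n) = 4/(0.816·10.9) = 0.449 s.

t_s ≈ 0.449 s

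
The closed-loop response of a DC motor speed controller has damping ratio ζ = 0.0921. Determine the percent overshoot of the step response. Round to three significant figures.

For an underdamped second-order system, %OS = 100·exp(−πζ/√(1−ζ²)).
πζ/√(1−ζ²) = π·0.0921/√(1−0.00848) = 0.2906, so %OS = 100·e^(−0.2906) = 74.8%.

%OS ≈ 74.8%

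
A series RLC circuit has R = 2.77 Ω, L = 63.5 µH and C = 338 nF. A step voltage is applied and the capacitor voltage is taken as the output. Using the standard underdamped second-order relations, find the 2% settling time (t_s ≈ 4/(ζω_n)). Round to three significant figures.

For a series RLC circuit (capacitor voltage as output), ω_n = 1/√(LC) = 1/√(63.5 µH · 338 nF) = 216000 rad/s.
ζ = (R/2)·√(C/L) = (2.77/2)·√(338 nF/63.5 µH) = 0.101.
t_s ≈ 4/(ζω_n) = 0.000183 s.

t_s ≈ 0.000183 s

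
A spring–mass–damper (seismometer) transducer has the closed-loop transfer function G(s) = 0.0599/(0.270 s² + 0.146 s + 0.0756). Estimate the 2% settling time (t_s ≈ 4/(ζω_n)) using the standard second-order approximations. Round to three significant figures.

Dividing through by 0.270: denominator becomes s² + 0.5407 s + 0.2800.
So ω_n = √0.2800 = 0.529 rad/s and ζ = 0.5407/(2·0.529) = 0.511.
t_s ≈ 4/(ζω_n) = 14.8 s.

t_s ≈ 14.8 s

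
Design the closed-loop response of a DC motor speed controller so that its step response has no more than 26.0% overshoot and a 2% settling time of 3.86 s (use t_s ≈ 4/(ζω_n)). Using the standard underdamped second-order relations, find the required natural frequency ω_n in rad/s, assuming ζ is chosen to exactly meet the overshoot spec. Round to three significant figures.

From %OS = 100·exp(−πζ/√(1−ζ²)), invert to get ζ = −ln(OS)/√(π² + ln²(OS)) with OS = 0.260.
−ln 0.260 = 1.347, so ζ = 1.347/√(π² + 1.815) = 0.394.
From t_s ≈ 4/(ζω_n): ω_n = 4/(ζ·t_s) = 4/(0.394·3.86) = 2.63 rad/s.

ω_n ≈ 2.63 rad/s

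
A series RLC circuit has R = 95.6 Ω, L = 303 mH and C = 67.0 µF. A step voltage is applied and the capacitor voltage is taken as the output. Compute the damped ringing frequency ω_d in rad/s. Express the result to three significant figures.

ω_d ≈ 156 rad/s

For a series RLC circuit (capacitor voltage as output), ω_n = 1/√(LC) = 1/√(303 mH · 67.0 µF) = 222 rad/s.
ζ = (R/2)·√(C/L) = (95.6/2)·√(67.0 µF/303 mH) = 0.711.
The damped frequency ω_d = ω_n√(1−ζ²) = 156 rad/s.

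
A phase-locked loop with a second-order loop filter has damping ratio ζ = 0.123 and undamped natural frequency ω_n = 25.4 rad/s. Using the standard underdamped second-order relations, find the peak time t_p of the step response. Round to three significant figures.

t_p ≈ 0.125 s

The damped frequency is ω_d = ω_n√(1−ζ²) = 25.4·√(1−0.0151) = 25.2 rad/s.
Peak time t_p = π/ω_d = π/25.2 = 0.125 s.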